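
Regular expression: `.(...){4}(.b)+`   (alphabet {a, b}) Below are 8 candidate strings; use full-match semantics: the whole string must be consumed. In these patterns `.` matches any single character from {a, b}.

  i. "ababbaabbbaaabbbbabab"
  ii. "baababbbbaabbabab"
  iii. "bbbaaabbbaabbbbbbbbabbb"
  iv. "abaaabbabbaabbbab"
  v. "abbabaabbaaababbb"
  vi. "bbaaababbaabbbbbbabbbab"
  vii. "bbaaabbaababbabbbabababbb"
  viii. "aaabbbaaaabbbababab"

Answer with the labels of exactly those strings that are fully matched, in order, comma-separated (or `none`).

i, ii, iii, iv, v, vi, vii, viii

i → match
ii → match
iii → match
iv → match
v → match
vi → match
vii → match
viii → match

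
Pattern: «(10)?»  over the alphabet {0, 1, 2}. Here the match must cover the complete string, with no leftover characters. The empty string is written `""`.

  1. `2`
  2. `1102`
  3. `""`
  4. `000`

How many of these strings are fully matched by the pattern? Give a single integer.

1

1 → no match
2 → no match
3 → match
4 → no match
Total matched: 1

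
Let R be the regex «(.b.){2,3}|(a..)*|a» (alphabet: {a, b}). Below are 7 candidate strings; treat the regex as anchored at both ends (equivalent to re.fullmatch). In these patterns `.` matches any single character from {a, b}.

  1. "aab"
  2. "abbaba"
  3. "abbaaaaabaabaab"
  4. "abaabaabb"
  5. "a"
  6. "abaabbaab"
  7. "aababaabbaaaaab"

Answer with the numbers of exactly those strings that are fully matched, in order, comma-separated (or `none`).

1, 2, 3, 4, 5, 6, 7

1. "aab" → match
2. "abbaba" → match
3 → match
4. "abaabaabb" → match
5. "a" → match
6. "abaabbaab" → match
7 → match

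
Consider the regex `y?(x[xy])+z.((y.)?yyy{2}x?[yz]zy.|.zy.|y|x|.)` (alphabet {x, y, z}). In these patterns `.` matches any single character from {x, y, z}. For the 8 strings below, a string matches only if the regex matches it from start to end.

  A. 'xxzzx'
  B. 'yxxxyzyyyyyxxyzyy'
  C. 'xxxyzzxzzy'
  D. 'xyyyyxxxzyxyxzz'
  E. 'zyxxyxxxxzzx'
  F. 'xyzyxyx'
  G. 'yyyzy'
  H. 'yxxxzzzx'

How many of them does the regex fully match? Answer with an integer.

1

A → match
B → no match
C → no match
D → no match
E → no match
F → no match
G → no match
H → no match
Total matched: 1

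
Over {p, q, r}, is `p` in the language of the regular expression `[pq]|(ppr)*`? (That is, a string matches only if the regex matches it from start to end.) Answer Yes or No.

Yes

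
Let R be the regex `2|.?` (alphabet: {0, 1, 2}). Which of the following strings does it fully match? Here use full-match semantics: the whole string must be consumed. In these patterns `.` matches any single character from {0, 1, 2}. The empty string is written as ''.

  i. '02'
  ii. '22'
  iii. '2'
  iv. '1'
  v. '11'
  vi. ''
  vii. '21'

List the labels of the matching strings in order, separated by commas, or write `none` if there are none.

i → no match
ii → no match
iii → match
iv → match
v → no match
vi → match
vii → no match

iii, iv, vi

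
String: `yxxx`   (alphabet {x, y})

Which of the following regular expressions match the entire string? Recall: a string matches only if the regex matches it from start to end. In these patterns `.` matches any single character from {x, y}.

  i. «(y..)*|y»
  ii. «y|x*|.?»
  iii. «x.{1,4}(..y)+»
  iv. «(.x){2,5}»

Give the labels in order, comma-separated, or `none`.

iv

i → no match
ii → no match
iii → no match — must start with `x`
iv → match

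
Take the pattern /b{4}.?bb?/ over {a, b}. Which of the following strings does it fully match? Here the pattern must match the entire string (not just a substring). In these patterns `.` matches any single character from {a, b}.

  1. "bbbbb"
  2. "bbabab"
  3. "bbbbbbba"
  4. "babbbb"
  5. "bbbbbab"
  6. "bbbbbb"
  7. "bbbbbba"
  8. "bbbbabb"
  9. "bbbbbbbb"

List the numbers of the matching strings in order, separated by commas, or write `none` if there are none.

1, 6, 8

1 → match
2 → no match
3 → no match
4 → no match
5 → no match
6 → match
7 → no match
8 → match
9 → no match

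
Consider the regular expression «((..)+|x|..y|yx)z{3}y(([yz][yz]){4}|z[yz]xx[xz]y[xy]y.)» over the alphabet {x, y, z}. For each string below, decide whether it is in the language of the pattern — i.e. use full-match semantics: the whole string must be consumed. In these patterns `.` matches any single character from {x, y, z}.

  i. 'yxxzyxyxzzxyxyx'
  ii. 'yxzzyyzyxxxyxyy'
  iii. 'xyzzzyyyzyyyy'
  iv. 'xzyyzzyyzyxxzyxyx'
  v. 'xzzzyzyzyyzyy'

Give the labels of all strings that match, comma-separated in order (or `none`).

v

i → no match
ii → no match
iii → no match
iv → no match
v → match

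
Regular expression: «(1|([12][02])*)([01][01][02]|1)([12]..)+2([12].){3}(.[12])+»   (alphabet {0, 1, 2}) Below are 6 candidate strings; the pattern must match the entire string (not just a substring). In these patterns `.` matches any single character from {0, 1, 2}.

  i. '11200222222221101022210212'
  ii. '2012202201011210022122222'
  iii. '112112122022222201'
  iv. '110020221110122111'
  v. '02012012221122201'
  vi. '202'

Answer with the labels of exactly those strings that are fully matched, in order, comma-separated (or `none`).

i → match
ii → no match
iii → match
iv → match
v → no match
vi → no match

i, iii, iv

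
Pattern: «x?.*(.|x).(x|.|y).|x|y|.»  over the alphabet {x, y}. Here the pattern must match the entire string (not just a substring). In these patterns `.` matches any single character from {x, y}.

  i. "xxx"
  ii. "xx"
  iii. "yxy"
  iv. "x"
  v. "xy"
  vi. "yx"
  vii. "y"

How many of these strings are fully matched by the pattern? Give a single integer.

i → no match
ii → no match
iii → no match
iv → match
v → no match
vi → no match
vii → match
Total matched: 2

2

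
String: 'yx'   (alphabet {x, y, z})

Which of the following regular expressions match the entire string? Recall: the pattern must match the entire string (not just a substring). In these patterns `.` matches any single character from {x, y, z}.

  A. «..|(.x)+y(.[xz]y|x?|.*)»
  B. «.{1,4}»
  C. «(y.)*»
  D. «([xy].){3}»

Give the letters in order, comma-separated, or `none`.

A → match
B → match
C → match
D → no match

A, B, C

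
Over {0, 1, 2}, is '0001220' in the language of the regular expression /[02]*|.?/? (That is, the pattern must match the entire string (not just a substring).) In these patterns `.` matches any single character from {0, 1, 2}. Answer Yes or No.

No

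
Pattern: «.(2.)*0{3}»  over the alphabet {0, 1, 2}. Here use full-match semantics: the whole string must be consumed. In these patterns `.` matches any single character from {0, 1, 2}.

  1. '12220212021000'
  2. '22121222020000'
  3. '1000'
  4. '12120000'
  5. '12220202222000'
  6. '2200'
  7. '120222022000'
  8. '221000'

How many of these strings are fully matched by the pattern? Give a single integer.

7

1 → match
2 → match
3 → match
4 → match
5 → match
6 → no match
7 → match
8 → match
Total matched: 7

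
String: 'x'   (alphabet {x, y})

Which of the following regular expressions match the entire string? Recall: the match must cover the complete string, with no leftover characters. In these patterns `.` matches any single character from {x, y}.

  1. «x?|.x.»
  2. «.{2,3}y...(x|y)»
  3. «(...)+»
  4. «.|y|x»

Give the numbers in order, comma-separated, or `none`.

1 → match
2 → no match
3 → no match
4 → match

1, 4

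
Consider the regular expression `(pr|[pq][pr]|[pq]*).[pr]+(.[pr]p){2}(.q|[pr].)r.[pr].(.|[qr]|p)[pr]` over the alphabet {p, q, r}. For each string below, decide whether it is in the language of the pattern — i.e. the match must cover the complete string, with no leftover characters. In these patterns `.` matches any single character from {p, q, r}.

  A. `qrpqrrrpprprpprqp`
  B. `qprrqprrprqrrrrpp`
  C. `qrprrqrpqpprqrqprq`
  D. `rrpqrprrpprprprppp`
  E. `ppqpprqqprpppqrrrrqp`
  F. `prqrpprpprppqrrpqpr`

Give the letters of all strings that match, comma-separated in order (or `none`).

F

A → no match
B → no match
C → no match
D → no match
E → no match
F → match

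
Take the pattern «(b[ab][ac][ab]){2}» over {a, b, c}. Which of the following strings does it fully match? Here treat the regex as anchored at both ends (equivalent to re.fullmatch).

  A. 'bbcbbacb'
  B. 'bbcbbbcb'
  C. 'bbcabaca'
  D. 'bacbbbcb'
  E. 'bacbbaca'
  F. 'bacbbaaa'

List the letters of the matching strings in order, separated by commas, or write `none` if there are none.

A, B, C, D, E, F

A → match
B → match
C → match
D → match
E → match
F → match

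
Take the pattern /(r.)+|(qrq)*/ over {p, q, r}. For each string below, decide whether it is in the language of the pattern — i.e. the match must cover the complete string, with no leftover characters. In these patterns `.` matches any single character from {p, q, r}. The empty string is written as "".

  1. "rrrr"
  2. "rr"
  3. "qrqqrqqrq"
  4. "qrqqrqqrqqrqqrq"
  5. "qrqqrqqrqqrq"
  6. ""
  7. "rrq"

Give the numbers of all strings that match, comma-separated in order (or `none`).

1, 2, 3, 4, 5, 6

1 → match
2 → match
3 → match
4 → match
5 → match
6 → match
7 → no match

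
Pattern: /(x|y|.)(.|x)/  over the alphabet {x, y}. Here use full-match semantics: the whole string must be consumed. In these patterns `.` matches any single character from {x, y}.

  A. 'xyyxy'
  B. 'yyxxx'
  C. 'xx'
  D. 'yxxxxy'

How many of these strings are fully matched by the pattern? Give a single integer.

A → no match
B → no match
C → match
D → no match
Total matched: 1

1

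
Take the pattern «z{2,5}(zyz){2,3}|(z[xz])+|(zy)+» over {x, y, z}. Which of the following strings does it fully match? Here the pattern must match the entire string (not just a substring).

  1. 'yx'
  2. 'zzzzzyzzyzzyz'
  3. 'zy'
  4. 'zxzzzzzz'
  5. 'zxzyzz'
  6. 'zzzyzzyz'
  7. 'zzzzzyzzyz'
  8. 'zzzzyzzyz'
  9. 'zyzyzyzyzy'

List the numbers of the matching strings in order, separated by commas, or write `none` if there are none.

1 → no match
2 → match
3 → match
4 → match
5 → no match
6 → match
7 → match
8 → match
9 → match

2, 3, 4, 6, 7, 8, 9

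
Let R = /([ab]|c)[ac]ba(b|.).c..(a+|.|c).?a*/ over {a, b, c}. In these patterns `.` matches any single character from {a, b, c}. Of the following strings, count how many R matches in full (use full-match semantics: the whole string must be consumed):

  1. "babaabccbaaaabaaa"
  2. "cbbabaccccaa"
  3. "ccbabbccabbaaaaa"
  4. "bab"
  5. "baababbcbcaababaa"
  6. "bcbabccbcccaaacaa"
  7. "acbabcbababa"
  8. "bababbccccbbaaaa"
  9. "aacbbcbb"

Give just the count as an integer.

2

1 → match
2 → no match
3 → match
4 → no match
5 → no match
6 → no match
7 → no match
8 → no match
9 → no match
Total matched: 2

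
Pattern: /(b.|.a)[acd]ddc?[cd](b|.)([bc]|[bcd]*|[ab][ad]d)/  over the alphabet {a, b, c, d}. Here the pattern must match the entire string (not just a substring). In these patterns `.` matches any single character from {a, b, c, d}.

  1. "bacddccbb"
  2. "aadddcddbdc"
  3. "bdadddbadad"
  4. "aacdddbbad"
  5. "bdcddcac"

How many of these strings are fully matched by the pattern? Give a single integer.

1 → match
2 → match
3 → no match
4 → match
5 → match
Total matched: 4

4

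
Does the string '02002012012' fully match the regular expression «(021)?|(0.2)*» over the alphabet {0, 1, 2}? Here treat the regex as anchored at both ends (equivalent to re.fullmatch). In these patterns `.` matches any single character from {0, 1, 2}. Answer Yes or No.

No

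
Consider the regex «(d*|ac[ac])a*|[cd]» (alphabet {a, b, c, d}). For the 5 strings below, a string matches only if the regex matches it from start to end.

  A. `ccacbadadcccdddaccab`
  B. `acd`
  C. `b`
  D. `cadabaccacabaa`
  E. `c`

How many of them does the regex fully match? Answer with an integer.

A → no match
B → no match
C → no match
D → no match
E → match
Total matched: 1

1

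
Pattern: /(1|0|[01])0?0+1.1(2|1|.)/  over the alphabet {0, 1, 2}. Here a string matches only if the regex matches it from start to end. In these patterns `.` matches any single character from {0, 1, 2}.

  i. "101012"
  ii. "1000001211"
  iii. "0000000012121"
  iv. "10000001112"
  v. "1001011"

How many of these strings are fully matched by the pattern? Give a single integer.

4

i. "101012" → match
ii. "1000001211" → match
iii → no match
iv. "10000001112" → match
v. "1001011" → match
Total matched: 4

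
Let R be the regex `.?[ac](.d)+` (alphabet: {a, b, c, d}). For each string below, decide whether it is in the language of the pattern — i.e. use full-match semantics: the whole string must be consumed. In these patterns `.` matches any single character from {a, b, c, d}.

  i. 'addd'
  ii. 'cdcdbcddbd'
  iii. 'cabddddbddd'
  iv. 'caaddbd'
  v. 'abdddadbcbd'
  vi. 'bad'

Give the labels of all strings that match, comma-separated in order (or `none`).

none

i. 'addd' → no match
ii. 'cdcdbcddbd' → no match
iii. 'cabddddbddd' → no match
iv. 'caaddbd' → no match
v. 'abdddadbcbd' → no match
vi. 'bad' → no match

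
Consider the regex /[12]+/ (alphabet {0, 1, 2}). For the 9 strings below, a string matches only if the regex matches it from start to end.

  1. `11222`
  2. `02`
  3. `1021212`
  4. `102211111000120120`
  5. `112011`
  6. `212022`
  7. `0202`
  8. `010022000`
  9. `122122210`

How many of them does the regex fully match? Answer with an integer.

1 → match
2 → no match
3 → no match
4 → no match
5 → no match
6 → no match
7 → no match
8 → no match
9 → no match
Total matched: 1

1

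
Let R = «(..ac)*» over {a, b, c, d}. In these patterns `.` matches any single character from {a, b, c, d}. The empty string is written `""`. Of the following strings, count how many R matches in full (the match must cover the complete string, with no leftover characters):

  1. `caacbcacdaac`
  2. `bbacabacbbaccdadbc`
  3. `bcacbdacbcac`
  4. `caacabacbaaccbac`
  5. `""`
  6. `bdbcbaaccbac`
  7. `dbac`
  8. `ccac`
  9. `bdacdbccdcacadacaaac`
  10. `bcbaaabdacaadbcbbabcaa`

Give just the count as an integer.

6

1 → match
2 → no match
3 → match
4 → match
5 → match
6 → no match
7 → match
8 → match
9 → no match
10 → no match
Total matched: 6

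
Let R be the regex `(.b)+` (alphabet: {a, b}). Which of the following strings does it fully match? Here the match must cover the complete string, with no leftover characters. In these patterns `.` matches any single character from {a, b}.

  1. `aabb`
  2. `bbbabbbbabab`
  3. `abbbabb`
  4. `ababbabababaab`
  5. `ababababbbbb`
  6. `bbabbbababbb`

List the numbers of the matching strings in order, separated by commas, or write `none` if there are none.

5, 6

1 → no match
2 → no match
3 → no match
4 → no match
5 → match
6 → match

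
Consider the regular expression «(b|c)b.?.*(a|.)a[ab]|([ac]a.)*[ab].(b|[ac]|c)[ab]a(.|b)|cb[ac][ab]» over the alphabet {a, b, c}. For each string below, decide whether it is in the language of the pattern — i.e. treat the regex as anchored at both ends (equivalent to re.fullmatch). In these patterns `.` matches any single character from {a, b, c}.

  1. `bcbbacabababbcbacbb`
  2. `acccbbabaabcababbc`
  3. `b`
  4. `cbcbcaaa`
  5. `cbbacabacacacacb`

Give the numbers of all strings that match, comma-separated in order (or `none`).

1 → no match
2 → no match
3 → no match
4 → match
5 → no match

4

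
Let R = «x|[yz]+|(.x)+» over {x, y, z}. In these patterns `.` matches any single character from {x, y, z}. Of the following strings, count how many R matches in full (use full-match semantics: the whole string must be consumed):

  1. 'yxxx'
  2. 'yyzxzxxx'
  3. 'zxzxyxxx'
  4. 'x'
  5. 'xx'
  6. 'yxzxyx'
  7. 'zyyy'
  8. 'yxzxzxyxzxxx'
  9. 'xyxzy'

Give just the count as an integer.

7

1 → match
2 → no match
3 → match
4 → match
5 → match
6 → match
7 → match
8 → match
9 → no match
Total matched: 7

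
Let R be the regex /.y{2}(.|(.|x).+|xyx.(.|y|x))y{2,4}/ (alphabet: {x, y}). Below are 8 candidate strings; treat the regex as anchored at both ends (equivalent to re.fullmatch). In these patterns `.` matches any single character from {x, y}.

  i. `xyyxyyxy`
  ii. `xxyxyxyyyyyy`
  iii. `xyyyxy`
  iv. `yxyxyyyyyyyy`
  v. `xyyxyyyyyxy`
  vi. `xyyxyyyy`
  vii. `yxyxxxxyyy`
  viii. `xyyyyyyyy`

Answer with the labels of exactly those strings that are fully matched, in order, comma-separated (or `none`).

vi, viii

i. `xyyxyyxy` → no match
ii. `xxyxyxyyyyyy` → no match
iii. `xyyyxy` → no match
iv. `yxyxyyyyyyyy` → no match
v. `xyyxyyyyyxy` → no match
vi. `xyyxyyyy` → match
vii. `yxyxxxxyyy` → no match
viii. `xyyyyyyyy` → match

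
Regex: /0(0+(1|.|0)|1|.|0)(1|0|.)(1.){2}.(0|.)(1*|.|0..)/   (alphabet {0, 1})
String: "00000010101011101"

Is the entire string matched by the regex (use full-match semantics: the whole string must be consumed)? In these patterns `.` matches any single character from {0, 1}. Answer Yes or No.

No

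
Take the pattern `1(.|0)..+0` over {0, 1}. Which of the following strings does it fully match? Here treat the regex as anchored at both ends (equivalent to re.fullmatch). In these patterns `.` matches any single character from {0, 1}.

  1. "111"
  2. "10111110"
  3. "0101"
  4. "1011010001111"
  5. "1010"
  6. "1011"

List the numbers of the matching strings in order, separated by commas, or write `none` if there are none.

1 → no match — must end with "0"
2 → match
3 → no match — must start with "1"
4 → no match — must end with "0"
5 → no match
6 → no match — must end with "0"

2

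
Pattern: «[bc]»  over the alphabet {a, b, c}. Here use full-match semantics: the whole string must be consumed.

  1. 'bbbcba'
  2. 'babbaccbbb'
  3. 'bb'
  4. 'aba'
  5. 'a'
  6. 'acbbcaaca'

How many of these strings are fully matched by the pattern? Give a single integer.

0

1 → no match
2 → no match
3 → no match
4 → no match
5 → no match
6 → no match
Total matched: 0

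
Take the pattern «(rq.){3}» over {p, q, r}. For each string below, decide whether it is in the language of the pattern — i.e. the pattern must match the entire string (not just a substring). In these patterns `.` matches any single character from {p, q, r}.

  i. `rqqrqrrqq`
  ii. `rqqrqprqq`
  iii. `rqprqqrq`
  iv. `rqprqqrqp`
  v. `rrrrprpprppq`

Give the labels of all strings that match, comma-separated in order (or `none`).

i → match
ii → match
iii → no match
iv → match
v → no match — must start with `rq`

i, ii, iv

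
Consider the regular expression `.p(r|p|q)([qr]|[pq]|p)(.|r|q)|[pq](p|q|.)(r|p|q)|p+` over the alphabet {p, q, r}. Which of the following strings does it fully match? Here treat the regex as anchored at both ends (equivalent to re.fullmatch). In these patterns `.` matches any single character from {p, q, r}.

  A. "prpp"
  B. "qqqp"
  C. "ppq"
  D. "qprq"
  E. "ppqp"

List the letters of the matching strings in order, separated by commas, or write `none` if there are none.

C

A → no match
B → no match
C → match
D → no match
E → no match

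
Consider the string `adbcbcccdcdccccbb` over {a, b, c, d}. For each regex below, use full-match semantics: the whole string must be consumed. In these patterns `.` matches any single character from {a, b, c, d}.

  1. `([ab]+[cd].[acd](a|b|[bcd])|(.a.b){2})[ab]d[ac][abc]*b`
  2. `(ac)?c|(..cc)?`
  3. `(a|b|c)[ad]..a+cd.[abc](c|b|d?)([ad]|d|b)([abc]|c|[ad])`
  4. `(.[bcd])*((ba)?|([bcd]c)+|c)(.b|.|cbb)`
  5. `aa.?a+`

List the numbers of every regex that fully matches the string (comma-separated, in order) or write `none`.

4

1 → no match
2 → no match
3 → no match
4 → match
5 → no match — must start with `aa`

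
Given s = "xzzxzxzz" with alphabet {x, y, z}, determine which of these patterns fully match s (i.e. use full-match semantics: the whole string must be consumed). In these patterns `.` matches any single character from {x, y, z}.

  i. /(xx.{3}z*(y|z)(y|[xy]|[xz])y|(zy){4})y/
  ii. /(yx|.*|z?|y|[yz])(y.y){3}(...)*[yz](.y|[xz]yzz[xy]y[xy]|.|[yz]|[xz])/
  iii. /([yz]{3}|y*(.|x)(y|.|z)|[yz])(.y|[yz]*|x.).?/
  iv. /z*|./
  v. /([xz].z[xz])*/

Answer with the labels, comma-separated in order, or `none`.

i → no match — must end with "y"
ii → no match
iii → no match
iv → no match
v → match

v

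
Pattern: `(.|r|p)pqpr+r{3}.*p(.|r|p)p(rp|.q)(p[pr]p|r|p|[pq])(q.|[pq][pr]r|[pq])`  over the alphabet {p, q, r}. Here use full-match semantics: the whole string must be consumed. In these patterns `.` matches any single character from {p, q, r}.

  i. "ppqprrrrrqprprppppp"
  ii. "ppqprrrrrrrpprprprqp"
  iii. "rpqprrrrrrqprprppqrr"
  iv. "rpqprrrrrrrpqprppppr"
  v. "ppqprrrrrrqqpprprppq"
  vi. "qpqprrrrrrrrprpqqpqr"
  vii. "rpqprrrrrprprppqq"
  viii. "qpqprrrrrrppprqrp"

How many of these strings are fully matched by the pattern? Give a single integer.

8

i → match
ii → match
iii → match
iv → match
v → match
vi → match
vii → match
viii → match
Total matched: 8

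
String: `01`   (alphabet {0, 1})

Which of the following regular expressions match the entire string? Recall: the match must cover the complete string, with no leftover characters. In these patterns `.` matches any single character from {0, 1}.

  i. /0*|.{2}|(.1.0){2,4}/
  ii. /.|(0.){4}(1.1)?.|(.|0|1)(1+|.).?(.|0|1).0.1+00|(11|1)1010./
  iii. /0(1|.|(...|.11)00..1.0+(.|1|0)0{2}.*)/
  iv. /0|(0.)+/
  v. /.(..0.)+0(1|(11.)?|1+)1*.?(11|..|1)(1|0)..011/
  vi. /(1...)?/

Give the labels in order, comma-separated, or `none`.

i, iii, iv

i → match
ii → no match
iii → match
iv → match
v → no match — must end with `011`
vi → no match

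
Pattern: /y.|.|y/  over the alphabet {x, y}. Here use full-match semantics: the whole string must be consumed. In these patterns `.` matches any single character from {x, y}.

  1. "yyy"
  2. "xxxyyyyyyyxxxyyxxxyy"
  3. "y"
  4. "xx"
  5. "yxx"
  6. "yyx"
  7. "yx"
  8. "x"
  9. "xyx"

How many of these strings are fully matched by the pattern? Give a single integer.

3

1 → no match
2 → no match
3 → match
4 → no match
5 → no match
6 → no match
7 → match
8 → match
9 → no match
Total matched: 3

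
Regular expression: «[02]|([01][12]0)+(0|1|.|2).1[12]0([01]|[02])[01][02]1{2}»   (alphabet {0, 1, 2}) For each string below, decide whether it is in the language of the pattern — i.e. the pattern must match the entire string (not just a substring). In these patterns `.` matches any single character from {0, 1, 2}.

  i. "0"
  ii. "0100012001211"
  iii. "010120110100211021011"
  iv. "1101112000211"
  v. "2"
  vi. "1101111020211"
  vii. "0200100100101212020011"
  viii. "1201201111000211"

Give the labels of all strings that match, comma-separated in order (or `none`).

i → match
ii → match
iii → no match
iv → match
v → match
vi → match
vii → match
viii → match

i, ii, iv, v, vi, vii, viii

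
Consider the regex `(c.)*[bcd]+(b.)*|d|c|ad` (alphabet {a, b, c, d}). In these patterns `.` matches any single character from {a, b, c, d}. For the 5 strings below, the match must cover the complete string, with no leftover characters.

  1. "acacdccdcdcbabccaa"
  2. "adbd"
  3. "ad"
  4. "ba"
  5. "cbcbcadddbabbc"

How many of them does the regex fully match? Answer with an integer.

1 → no match
2. "adbd" → no match
3. "ad" → match
4. "ba" → no match
5 → no match
Total matched: 1

1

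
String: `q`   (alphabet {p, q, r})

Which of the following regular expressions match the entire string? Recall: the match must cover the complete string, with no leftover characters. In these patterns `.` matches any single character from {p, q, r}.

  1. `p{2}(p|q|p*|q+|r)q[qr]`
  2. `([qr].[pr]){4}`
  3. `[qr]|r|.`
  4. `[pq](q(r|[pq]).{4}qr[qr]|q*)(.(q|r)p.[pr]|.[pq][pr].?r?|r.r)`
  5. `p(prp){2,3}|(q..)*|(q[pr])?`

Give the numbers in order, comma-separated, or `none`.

3

1 → no match — must start with `p`
2 → no match
3 → match
4 → no match
5 → no match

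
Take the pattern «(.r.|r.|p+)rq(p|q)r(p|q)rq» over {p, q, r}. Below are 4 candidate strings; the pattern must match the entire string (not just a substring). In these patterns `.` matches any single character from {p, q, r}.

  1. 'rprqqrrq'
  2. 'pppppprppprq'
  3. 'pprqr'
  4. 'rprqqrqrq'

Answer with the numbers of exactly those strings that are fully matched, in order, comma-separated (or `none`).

1 → no match
2 → no match
3 → no match — must end with 'rq'
4 → match

4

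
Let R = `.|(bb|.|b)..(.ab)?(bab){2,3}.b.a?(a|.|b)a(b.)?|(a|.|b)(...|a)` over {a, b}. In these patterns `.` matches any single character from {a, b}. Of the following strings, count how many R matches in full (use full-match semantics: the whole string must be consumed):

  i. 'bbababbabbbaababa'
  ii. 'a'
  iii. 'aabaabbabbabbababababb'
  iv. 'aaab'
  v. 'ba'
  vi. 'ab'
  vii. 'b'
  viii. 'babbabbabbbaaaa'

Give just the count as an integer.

7

i → match
ii → match
iii → match
iv → match
v → match
vi → no match
vii → match
viii → match
Total matched: 7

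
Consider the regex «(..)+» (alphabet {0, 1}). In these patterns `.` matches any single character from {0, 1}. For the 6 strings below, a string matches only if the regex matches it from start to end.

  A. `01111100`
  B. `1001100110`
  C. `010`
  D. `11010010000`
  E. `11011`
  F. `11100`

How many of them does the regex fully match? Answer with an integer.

A. `01111100` → match
B. `1001100110` → match
C. `010` → no match
D. `11010010000` → no match
E. `11011` → no match
F. `11100` → no match
Total matched: 2

2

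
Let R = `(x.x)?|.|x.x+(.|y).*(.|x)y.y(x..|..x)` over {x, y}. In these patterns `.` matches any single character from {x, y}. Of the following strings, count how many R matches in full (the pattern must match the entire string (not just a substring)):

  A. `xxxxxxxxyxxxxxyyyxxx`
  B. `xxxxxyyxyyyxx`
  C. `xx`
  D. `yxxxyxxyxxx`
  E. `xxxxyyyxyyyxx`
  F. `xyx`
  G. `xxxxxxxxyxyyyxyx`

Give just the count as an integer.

3

A → match
B → no match
C → no match
D → no match
E → no match
F → match
G → match
Total matched: 3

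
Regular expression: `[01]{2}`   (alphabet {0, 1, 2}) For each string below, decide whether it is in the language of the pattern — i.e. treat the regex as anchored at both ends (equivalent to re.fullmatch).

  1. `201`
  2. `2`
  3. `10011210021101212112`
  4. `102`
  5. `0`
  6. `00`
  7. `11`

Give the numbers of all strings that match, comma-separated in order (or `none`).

1 → no match
2 → no match
3 → no match
4 → no match
5 → no match
6 → match
7 → match

6, 7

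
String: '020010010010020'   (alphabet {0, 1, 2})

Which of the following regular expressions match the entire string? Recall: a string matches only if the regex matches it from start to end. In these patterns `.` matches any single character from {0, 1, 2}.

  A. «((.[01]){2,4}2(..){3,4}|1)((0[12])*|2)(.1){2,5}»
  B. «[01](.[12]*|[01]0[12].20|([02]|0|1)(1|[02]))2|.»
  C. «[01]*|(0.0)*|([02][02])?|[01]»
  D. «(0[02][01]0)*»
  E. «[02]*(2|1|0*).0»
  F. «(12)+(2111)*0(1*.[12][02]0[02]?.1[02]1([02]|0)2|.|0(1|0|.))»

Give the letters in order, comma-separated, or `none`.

A → no match — must end with '1'
B → no match
C → match
D → no match
E → no match
F → no match — must start with '12'

C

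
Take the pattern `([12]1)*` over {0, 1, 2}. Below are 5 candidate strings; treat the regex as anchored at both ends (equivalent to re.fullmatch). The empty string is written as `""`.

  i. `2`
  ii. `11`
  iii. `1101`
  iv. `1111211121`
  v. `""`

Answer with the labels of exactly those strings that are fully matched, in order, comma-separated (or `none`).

i → no match
ii → match
iii → no match
iv → match
v → match

ii, iv, v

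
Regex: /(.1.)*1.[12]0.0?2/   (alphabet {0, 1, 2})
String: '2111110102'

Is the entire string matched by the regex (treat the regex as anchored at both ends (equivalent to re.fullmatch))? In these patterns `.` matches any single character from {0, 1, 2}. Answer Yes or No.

Yes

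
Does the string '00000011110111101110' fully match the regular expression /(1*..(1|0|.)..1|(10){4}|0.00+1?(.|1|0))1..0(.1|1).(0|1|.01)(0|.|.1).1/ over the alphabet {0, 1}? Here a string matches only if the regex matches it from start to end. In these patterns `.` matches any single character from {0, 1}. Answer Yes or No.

Every match must end with '1', but '00000011110111101110' does not.

No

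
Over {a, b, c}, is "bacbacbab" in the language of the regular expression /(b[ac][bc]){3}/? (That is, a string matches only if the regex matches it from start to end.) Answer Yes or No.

Yes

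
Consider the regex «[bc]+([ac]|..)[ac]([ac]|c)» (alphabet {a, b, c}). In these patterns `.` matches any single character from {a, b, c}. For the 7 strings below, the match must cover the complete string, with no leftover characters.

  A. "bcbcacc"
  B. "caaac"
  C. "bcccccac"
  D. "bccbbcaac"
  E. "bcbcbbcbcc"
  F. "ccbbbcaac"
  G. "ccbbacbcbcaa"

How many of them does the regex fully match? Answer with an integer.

6

A → match
B → match
C → match
D → match
E → match
F → match
G → no match
Total matched: 6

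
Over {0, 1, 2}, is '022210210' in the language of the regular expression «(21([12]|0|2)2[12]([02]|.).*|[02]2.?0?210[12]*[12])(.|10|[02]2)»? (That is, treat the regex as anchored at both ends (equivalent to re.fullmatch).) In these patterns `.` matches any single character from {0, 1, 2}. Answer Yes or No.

Yes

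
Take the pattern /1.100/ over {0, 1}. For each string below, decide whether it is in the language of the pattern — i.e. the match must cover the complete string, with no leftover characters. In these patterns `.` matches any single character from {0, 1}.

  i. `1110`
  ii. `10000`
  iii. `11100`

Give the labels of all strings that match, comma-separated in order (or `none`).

i → no match — must end with `100`
ii → no match — must end with `100`
iii → match

iii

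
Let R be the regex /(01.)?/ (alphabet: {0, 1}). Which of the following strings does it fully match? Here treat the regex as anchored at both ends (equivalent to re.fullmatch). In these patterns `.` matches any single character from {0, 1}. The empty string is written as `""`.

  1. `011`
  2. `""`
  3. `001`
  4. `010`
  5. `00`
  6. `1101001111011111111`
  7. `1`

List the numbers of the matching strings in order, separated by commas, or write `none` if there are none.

1, 2, 4

1. `011` → match
2. `""` → match
3. `001` → no match
4. `010` → match
5. `00` → no match
6 → no match
7. `1` → no match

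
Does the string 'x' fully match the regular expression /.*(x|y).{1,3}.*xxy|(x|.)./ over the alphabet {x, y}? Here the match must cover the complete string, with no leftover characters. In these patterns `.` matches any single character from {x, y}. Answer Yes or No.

No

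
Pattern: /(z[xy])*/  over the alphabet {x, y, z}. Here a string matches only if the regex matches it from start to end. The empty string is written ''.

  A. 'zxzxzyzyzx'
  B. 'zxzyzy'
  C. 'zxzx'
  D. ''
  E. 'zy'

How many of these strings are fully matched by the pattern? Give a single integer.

5

A → match
B → match
C → match
D → match
E → match
Total matched: 5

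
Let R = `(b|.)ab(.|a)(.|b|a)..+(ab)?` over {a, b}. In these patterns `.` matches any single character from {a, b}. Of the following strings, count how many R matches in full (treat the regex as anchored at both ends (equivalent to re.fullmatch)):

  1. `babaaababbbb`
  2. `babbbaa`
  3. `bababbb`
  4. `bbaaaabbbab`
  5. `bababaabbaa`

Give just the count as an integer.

4

1. `babaaababbbb` → match
2. `babbbaa` → match
3. `bababbb` → match
4. `bbaaaabbbab` → no match
5. `bababaabbaa` → match
Total matched: 4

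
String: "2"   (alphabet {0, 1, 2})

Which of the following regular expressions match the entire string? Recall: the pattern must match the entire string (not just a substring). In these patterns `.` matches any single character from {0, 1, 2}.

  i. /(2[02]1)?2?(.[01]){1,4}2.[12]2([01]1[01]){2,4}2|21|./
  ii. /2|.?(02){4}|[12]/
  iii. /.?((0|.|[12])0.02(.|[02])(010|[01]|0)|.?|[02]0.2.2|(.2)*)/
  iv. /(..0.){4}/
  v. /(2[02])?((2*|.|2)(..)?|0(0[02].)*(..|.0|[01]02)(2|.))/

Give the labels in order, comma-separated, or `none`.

i, ii, iii, v

i → match
ii → match
iii → match
iv → no match
v → match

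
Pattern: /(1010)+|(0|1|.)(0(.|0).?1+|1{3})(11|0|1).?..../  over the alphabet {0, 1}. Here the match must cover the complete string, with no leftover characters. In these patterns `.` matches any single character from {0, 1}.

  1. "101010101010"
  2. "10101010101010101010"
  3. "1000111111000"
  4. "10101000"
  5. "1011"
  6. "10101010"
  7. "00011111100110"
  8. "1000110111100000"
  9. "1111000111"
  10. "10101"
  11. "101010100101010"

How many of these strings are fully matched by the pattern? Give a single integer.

6

1 → match
2 → match
3 → match
4 → no match
5 → no match
6 → match
7 → match
8 → no match
9 → match
10 → no match
11 → no match
Total matched: 6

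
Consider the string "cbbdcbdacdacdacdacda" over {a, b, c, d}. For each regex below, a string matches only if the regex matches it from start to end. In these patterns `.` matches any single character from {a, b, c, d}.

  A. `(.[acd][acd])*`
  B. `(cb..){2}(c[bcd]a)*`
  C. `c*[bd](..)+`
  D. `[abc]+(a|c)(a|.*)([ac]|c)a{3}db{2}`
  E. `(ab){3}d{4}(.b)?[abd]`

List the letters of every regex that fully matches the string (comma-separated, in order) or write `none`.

A → no match
B → match
C → match
D → no match — must end with "b"
E → no match — must start with "ab"

B, C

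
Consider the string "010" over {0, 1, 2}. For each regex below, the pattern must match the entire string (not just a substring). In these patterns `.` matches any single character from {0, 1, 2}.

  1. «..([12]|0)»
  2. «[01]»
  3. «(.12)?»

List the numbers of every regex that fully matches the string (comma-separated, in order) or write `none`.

1 → match
2 → no match
3 → no match

1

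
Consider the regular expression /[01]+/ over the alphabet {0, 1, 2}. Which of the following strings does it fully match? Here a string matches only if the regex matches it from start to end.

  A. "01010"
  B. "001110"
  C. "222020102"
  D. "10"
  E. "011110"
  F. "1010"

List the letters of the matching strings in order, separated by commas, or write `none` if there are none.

A, B, D, E, F

A → match
B → match
C → no match
D → match
E → match
F → match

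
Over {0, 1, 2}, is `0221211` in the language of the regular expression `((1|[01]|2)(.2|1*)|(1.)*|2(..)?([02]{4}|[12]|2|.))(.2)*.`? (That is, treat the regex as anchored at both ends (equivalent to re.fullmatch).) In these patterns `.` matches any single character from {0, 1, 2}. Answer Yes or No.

No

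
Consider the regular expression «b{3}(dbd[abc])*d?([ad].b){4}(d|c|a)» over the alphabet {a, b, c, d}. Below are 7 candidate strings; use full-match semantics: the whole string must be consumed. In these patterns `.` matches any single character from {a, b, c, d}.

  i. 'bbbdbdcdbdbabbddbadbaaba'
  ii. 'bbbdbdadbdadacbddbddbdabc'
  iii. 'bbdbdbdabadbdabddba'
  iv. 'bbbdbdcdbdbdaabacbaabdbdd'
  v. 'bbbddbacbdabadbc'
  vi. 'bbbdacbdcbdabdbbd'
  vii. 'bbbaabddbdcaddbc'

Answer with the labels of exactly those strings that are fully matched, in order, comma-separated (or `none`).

i → match
ii → match
iii → no match
iv → no match
v → match
vi → match
vii → no match

i, ii, v, vi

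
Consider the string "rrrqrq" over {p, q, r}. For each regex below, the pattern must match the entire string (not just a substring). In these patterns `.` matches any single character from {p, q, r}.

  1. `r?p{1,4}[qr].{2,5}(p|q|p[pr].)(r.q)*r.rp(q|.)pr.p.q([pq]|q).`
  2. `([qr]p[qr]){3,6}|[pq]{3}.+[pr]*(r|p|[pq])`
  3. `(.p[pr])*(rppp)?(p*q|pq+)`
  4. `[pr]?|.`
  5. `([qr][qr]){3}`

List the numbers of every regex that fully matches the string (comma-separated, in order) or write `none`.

5

1 → no match
2 → no match
3 → no match
4 → no match
5 → match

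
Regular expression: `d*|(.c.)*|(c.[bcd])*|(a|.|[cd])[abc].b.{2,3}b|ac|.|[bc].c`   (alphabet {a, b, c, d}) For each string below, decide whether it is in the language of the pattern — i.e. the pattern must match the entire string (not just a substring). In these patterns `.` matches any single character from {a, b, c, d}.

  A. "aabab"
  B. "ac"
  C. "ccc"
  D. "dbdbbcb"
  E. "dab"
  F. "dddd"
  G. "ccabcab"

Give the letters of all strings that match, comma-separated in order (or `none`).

B, C, D, F, G

A. "aabab" → no match
B. "ac" → match
C. "ccc" → match
D. "dbdbbcb" → match
E. "dab" → no match
F. "dddd" → match
G. "ccabcab" → match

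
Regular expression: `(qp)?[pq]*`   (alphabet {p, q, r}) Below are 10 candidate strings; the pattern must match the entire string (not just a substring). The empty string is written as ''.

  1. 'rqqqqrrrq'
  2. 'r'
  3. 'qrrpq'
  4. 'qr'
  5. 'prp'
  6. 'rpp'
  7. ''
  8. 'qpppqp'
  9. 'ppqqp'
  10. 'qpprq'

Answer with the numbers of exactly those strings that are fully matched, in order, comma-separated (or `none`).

1. 'rqqqqrrrq' → no match
2. 'r' → no match
3. 'qrrpq' → no match
4. 'qr' → no match
5. 'prp' → no match
6. 'rpp' → no match
7. '' → match
8. 'qpppqp' → match
9. 'ppqqp' → match
10. 'qpprq' → no match

7, 8, 9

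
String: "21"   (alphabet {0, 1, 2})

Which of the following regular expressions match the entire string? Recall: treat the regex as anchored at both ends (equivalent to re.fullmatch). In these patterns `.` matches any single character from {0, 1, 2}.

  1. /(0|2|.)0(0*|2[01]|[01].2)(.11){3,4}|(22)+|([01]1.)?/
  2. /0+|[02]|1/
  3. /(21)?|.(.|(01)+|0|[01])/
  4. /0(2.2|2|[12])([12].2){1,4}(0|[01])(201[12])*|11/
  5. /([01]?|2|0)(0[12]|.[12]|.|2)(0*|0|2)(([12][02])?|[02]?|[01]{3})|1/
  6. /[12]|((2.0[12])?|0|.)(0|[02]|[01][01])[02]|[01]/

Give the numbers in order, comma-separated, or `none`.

1 → no match
2 → no match
3 → match
4 → no match
5 → match
6 → no match

3, 5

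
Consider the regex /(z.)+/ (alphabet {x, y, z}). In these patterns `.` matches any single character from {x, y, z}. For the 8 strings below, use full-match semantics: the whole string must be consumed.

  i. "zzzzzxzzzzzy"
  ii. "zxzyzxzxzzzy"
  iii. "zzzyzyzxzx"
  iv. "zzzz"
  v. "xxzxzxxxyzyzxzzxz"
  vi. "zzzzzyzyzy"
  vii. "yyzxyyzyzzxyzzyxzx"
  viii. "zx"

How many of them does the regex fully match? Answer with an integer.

6

i. "zzzzzxzzzzzy" → match
ii. "zxzyzxzxzzzy" → match
iii. "zzzyzyzxzx" → match
iv. "zzzz" → match
v → no match — must start with "z"
vi. "zzzzzyzyzy" → match
vii → no match — must start with "z"
viii. "zx" → match
Total matched: 6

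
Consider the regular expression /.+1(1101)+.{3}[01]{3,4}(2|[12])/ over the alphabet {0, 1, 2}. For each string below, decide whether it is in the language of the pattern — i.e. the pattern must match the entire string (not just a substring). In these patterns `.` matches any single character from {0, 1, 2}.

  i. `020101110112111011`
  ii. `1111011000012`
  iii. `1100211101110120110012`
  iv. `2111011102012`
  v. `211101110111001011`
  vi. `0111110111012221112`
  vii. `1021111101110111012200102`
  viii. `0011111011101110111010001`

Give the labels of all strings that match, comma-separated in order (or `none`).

i, ii, iii, v, vi, vii, viii

i → match
ii → match
iii → match
iv → no match
v → match
vi → match
vii → match
viii → match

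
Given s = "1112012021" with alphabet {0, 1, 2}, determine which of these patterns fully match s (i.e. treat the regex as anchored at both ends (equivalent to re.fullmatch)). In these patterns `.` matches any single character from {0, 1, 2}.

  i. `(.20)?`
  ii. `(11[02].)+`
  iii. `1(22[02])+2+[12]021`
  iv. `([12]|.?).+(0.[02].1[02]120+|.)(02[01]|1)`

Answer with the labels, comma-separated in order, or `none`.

iv

i → no match
ii → no match
iii → no match — must start with "122"
iv → match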